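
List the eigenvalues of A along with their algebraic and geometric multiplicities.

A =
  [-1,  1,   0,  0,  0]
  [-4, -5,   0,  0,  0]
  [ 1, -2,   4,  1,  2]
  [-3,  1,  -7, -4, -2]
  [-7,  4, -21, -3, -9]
λ = -3: alg = 5, geom = 3

Step 1 — factor the characteristic polynomial to read off the algebraic multiplicities:
  χ_A(x) = (x + 3)^5

Step 2 — compute geometric multiplicities via the rank-nullity identity g(λ) = n − rank(A − λI):
  rank(A − (-3)·I) = 2, so dim ker(A − (-3)·I) = n − 2 = 3

Summary:
  λ = -3: algebraic multiplicity = 5, geometric multiplicity = 3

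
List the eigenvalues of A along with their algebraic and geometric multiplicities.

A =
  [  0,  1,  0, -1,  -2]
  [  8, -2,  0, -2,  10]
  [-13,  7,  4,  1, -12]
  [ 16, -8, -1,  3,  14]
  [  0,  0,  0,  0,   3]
λ = -4: alg = 1, geom = 1; λ = 3: alg = 4, geom = 2

Step 1 — factor the characteristic polynomial to read off the algebraic multiplicities:
  χ_A(x) = (x - 3)^4*(x + 4)

Step 2 — compute geometric multiplicities via the rank-nullity identity g(λ) = n − rank(A − λI):
  rank(A − (-4)·I) = 4, so dim ker(A − (-4)·I) = n − 4 = 1
  rank(A − (3)·I) = 3, so dim ker(A − (3)·I) = n − 3 = 2

Summary:
  λ = -4: algebraic multiplicity = 1, geometric multiplicity = 1
  λ = 3: algebraic multiplicity = 4, geometric multiplicity = 2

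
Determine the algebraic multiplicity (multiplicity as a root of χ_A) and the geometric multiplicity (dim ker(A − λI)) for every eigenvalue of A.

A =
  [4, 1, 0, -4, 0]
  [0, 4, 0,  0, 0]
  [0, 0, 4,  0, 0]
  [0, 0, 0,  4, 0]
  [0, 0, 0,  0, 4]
λ = 4: alg = 5, geom = 4

Step 1 — factor the characteristic polynomial to read off the algebraic multiplicities:
  χ_A(x) = (x - 4)^5

Step 2 — compute geometric multiplicities via the rank-nullity identity g(λ) = n − rank(A − λI):
  rank(A − (4)·I) = 1, so dim ker(A − (4)·I) = n − 1 = 4

Summary:
  λ = 4: algebraic multiplicity = 5, geometric multiplicity = 4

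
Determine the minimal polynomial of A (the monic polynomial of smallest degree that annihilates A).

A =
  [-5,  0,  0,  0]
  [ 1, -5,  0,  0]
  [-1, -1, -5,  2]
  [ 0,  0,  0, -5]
x^3 + 15*x^2 + 75*x + 125

The characteristic polynomial is χ_A(x) = (x + 5)^4, so the eigenvalues are known. The minimal polynomial is
  m_A(x) = Π_λ (x − λ)^{k_λ}
where k_λ is the size of the *largest* Jordan block for λ (equivalently, the smallest k with (A − λI)^k v = 0 for every generalised eigenvector v of λ).

  λ = -5: largest Jordan block has size 3, contributing (x + 5)^3

So m_A(x) = (x + 5)^3 = x^3 + 15*x^2 + 75*x + 125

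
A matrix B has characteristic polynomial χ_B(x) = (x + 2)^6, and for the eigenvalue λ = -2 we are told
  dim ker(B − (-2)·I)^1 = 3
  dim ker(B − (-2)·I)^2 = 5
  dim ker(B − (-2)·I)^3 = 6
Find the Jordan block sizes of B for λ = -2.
Block sizes for λ = -2: [3, 2, 1]

From the dimensions of kernels of powers, the number of Jordan blocks of size at least j is d_j − d_{j−1} where d_j = dim ker(N^j) (with d_0 = 0). Computing the differences gives [3, 2, 1].
The number of blocks of size exactly k is (#blocks of size ≥ k) − (#blocks of size ≥ k + 1), so the partition is: 1 block(s) of size 1, 1 block(s) of size 2, 1 block(s) of size 3.
In nonincreasing order the block sizes are [3, 2, 1].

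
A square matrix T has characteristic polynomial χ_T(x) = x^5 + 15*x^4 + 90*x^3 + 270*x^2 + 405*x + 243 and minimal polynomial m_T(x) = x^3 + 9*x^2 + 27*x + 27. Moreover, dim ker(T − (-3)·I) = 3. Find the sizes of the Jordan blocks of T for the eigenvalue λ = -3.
Block sizes for λ = -3: [3, 1, 1]

Step 1 — from the characteristic polynomial, algebraic multiplicity of λ = -3 is 5. From dim ker(T − (-3)·I) = 3, there are exactly 3 Jordan blocks for λ = -3.
Step 2 — from the minimal polynomial, the factor (x + 3)^3 tells us the largest block for λ = -3 has size 3.
Step 3 — with total size 5, 3 blocks, and largest block 3, the block sizes (in nonincreasing order) are [3, 1, 1].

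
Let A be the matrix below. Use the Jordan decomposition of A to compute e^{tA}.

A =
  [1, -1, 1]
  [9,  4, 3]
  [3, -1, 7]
e^{tA} =
  [3*t^2*exp(4*t)/2 - 3*t*exp(4*t) + exp(4*t), t^2*exp(4*t) - t*exp(4*t), -3*t^2*exp(4*t)/2 + t*exp(4*t)]
  [-9*t^2*exp(4*t) + 9*t*exp(4*t), -6*t^2*exp(4*t) + exp(4*t), 9*t^2*exp(4*t) + 3*t*exp(4*t)]
  [-9*t^2*exp(4*t)/2 + 3*t*exp(4*t), -3*t^2*exp(4*t) - t*exp(4*t), 9*t^2*exp(4*t)/2 + 3*t*exp(4*t) + exp(4*t)]

Strategy: write A = P · J · P⁻¹ where J is a Jordan canonical form, so e^{tA} = P · e^{tJ} · P⁻¹, and e^{tJ} can be computed block-by-block.

A has Jordan form
J =
  [4, 1, 0]
  [0, 4, 1]
  [0, 0, 4]
(up to reordering of blocks).

Per-block formulas:
  For a 3×3 Jordan block J_3(4): exp(t · J_3(4)) = e^(4t)·(I + t·N + (t^2/2)·N^2), where N is the 3×3 nilpotent shift.

After assembling e^{tJ} and conjugating by P, we get:

e^{tA} =
  [3*t^2*exp(4*t)/2 - 3*t*exp(4*t) + exp(4*t), t^2*exp(4*t) - t*exp(4*t), -3*t^2*exp(4*t)/2 + t*exp(4*t)]
  [-9*t^2*exp(4*t) + 9*t*exp(4*t), -6*t^2*exp(4*t) + exp(4*t), 9*t^2*exp(4*t) + 3*t*exp(4*t)]
  [-9*t^2*exp(4*t)/2 + 3*t*exp(4*t), -3*t^2*exp(4*t) - t*exp(4*t), 9*t^2*exp(4*t)/2 + 3*t*exp(4*t) + exp(4*t)]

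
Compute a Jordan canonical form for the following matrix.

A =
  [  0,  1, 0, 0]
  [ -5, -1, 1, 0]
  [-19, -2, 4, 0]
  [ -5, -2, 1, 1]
J_3(1) ⊕ J_1(1)

The characteristic polynomial is
  det(x·I − A) = x^4 - 4*x^3 + 6*x^2 - 4*x + 1 = (x - 1)^4

Eigenvalues and multiplicities (the geometric multiplicity of λ is n − rank(A − λI), which equals the number of Jordan blocks for λ):
  λ = 1: algebraic multiplicity = 4, geometric multiplicity = 2

Determining the block sizes for each eigenvalue:
  λ = 1: with am = 4 and gm = 2, the partition is not yet determined (e.g. several partitions of 4 into 2 parts exist). Let N = A − (1)·I. Computing rank(N^1) = 2, rank(N^2) = 1, rank(N^3) = 0; the number of blocks of size ≥ j is rank(N^{j−1}) − rank(N^j), giving [2, 1, 1]. So we have 1 block(s) of size 3, 1 block(s) of size 1 → block sizes [3, 1]

Assembling the blocks gives a Jordan form
J =
  [1, 1, 0, 0]
  [0, 1, 1, 0]
  [0, 0, 1, 0]
  [0, 0, 0, 1]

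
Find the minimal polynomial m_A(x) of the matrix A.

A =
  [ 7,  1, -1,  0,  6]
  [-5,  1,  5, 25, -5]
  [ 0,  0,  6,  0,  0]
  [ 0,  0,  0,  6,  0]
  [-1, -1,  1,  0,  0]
x^3 - 8*x^2 + 13*x - 6

The characteristic polynomial is χ_A(x) = (x - 6)^3*(x - 1)^2, so the eigenvalues are known. The minimal polynomial is
  m_A(x) = Π_λ (x − λ)^{k_λ}
where k_λ is the size of the *largest* Jordan block for λ (equivalently, the smallest k with (A − λI)^k v = 0 for every generalised eigenvector v of λ).

  λ = 1: largest Jordan block has size 2, contributing (x − 1)^2
  λ = 6: largest Jordan block has size 1, contributing (x − 6)

So m_A(x) = (x - 6)*(x - 1)^2 = x^3 - 8*x^2 + 13*x - 6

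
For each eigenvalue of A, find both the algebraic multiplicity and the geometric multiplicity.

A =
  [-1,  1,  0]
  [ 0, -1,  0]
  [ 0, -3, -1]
λ = -1: alg = 3, geom = 2

Step 1 — factor the characteristic polynomial to read off the algebraic multiplicities:
  χ_A(x) = (x + 1)^3

Step 2 — compute geometric multiplicities via the rank-nullity identity g(λ) = n − rank(A − λI):
  rank(A − (-1)·I) = 1, so dim ker(A − (-1)·I) = n − 1 = 2

Summary:
  λ = -1: algebraic multiplicity = 3, geometric multiplicity = 2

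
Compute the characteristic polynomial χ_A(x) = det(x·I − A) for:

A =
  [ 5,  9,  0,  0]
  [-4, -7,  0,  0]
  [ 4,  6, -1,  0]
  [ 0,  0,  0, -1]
x^4 + 4*x^3 + 6*x^2 + 4*x + 1

Expanding det(x·I − A) (e.g. by cofactor expansion or by noting that A is similar to its Jordan form J, which has the same characteristic polynomial as A) gives
  χ_A(x) = x^4 + 4*x^3 + 6*x^2 + 4*x + 1
which factors as (x + 1)^4. The eigenvalues (with algebraic multiplicities) are λ = -1 with multiplicity 4.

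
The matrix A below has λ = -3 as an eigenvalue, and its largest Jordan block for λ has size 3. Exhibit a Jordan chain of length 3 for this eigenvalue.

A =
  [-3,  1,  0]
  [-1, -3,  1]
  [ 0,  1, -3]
A Jordan chain for λ = -3 of length 3:
v_1 = (-1, 0, -1)ᵀ
v_2 = (0, -1, 0)ᵀ
v_3 = (1, 0, 0)ᵀ

Let N = A − (-3)·I. We want v_3 with N^3 v_3 = 0 but N^2 v_3 ≠ 0; then v_{j-1} := N · v_j for j = 3, …, 2.

Pick v_3 = (1, 0, 0)ᵀ.
Then v_2 = N · v_3 = (0, -1, 0)ᵀ.
Then v_1 = N · v_2 = (-1, 0, -1)ᵀ.

Sanity check: (A − (-3)·I) v_1 = (0, 0, 0)ᵀ = 0. ✓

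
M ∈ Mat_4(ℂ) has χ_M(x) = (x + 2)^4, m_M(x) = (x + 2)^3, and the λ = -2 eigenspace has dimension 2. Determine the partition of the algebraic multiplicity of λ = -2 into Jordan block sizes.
Block sizes for λ = -2: [3, 1]

Step 1 — from the characteristic polynomial, algebraic multiplicity of λ = -2 is 4. From dim ker(M − (-2)·I) = 2, there are exactly 2 Jordan blocks for λ = -2.
Step 2 — from the minimal polynomial, the factor (x + 2)^3 tells us the largest block for λ = -2 has size 3.
Step 3 — with total size 4, 2 blocks, and largest block 3, the block sizes (in nonincreasing order) are [3, 1].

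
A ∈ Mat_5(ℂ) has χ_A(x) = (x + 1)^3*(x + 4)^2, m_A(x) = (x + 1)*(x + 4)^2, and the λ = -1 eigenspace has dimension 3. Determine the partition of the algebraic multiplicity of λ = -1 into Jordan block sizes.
Block sizes for λ = -1: [1, 1, 1]

Step 1 — from the characteristic polynomial, algebraic multiplicity of λ = -1 is 3. From dim ker(A − (-1)·I) = 3, there are exactly 3 Jordan blocks for λ = -1.
Step 2 — from the minimal polynomial, the factor (x + 1) tells us the largest block for λ = -1 has size 1.
Step 3 — with total size 3, 3 blocks, and largest block 1, the block sizes (in nonincreasing order) are [1, 1, 1].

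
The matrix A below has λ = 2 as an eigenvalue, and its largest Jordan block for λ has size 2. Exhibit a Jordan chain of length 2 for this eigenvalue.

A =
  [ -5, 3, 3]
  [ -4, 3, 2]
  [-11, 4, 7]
A Jordan chain for λ = 2 of length 2:
v_1 = (-15, -10, -25)ᵀ
v_2 = (3, 2, 0)ᵀ

Let N = A − (2)·I. We want v_2 with N^2 v_2 = 0 but N^1 v_2 ≠ 0; then v_{j-1} := N · v_j for j = 2, …, 2.

Pick v_2 = (3, 2, 0)ᵀ.
Then v_1 = N · v_2 = (-15, -10, -25)ᵀ.

Sanity check: (A − (2)·I) v_1 = (0, 0, 0)ᵀ = 0. ✓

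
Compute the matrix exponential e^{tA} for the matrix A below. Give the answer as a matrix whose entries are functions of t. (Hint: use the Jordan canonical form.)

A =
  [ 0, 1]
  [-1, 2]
e^{tA} =
  [-t*exp(t) + exp(t), t*exp(t)]
  [-t*exp(t), t*exp(t) + exp(t)]

Strategy: write A = P · J · P⁻¹ where J is a Jordan canonical form, so e^{tA} = P · e^{tJ} · P⁻¹, and e^{tJ} can be computed block-by-block.

A has Jordan form
J =
  [1, 1]
  [0, 1]
(up to reordering of blocks).

Per-block formulas:
  For a 2×2 Jordan block J_2(1): exp(t · J_2(1)) = e^(1t)·(I + t·N), where N is the 2×2 nilpotent shift.

After assembling e^{tJ} and conjugating by P, we get:

e^{tA} =
  [-t*exp(t) + exp(t), t*exp(t)]
  [-t*exp(t), t*exp(t) + exp(t)]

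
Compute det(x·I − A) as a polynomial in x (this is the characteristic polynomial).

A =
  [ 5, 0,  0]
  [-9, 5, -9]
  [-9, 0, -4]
x^3 - 6*x^2 - 15*x + 100

Expanding det(x·I − A) (e.g. by cofactor expansion or by noting that A is similar to its Jordan form J, which has the same characteristic polynomial as A) gives
  χ_A(x) = x^3 - 6*x^2 - 15*x + 100
which factors as (x - 5)^2*(x + 4). The eigenvalues (with algebraic multiplicities) are λ = -4 with multiplicity 1, λ = 5 with multiplicity 2.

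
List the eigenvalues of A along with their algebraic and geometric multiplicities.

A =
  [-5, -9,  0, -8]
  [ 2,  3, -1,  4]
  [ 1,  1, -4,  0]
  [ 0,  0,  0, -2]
λ = -2: alg = 4, geom = 2

Step 1 — factor the characteristic polynomial to read off the algebraic multiplicities:
  χ_A(x) = (x + 2)^4

Step 2 — compute geometric multiplicities via the rank-nullity identity g(λ) = n − rank(A − λI):
  rank(A − (-2)·I) = 2, so dim ker(A − (-2)·I) = n − 2 = 2

Summary:
  λ = -2: algebraic multiplicity = 4, geometric multiplicity = 2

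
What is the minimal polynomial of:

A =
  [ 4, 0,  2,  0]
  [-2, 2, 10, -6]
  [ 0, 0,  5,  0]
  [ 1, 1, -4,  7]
x^2 - 9*x + 20

The characteristic polynomial is χ_A(x) = (x - 5)^2*(x - 4)^2, so the eigenvalues are known. The minimal polynomial is
  m_A(x) = Π_λ (x − λ)^{k_λ}
where k_λ is the size of the *largest* Jordan block for λ (equivalently, the smallest k with (A − λI)^k v = 0 for every generalised eigenvector v of λ).

  λ = 4: largest Jordan block has size 1, contributing (x − 4)
  λ = 5: largest Jordan block has size 1, contributing (x − 5)

So m_A(x) = (x - 5)*(x - 4) = x^2 - 9*x + 20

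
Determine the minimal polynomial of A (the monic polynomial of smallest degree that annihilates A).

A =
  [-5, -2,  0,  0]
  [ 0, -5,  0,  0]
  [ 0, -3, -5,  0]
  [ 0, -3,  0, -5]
x^2 + 10*x + 25

The characteristic polynomial is χ_A(x) = (x + 5)^4, so the eigenvalues are known. The minimal polynomial is
  m_A(x) = Π_λ (x − λ)^{k_λ}
where k_λ is the size of the *largest* Jordan block for λ (equivalently, the smallest k with (A − λI)^k v = 0 for every generalised eigenvector v of λ).

  λ = -5: largest Jordan block has size 2, contributing (x + 5)^2

So m_A(x) = (x + 5)^2 = x^2 + 10*x + 25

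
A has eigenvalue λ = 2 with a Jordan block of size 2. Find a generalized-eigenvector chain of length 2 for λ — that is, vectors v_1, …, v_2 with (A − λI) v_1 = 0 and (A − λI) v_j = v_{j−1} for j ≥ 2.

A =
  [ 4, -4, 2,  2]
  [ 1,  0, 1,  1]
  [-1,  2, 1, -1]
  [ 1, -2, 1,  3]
A Jordan chain for λ = 2 of length 2:
v_1 = (2, 1, -1, 1)ᵀ
v_2 = (1, 0, 0, 0)ᵀ

Let N = A − (2)·I. We want v_2 with N^2 v_2 = 0 but N^1 v_2 ≠ 0; then v_{j-1} := N · v_j for j = 2, …, 2.

Pick v_2 = (1, 0, 0, 0)ᵀ.
Then v_1 = N · v_2 = (2, 1, -1, 1)ᵀ.

Sanity check: (A − (2)·I) v_1 = (0, 0, 0, 0)ᵀ = 0. ✓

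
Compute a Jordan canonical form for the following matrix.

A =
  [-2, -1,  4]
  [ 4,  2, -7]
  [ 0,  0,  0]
J_3(0)

The characteristic polynomial is
  det(x·I − A) = x^3

Eigenvalues and multiplicities (the geometric multiplicity of λ is n − rank(A − λI), which equals the number of Jordan blocks for λ):
  λ = 0: algebraic multiplicity = 3, geometric multiplicity = 1

Determining the block sizes for each eigenvalue:
  λ = 0: one block (gm = 1), so the single block has size am = 3 → block sizes [3]

Assembling the blocks gives a Jordan form
J =
  [0, 1, 0]
  [0, 0, 1]
  [0, 0, 0]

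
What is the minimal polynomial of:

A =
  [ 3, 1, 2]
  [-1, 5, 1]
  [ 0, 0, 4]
x^3 - 12*x^2 + 48*x - 64

The characteristic polynomial is χ_A(x) = (x - 4)^3, so the eigenvalues are known. The minimal polynomial is
  m_A(x) = Π_λ (x − λ)^{k_λ}
where k_λ is the size of the *largest* Jordan block for λ (equivalently, the smallest k with (A − λI)^k v = 0 for every generalised eigenvector v of λ).

  λ = 4: largest Jordan block has size 3, contributing (x − 4)^3

So m_A(x) = (x - 4)^3 = x^3 - 12*x^2 + 48*x - 64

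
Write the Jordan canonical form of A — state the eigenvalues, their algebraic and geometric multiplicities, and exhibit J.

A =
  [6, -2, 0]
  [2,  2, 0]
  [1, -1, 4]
J_2(4) ⊕ J_1(4)

The characteristic polynomial is
  det(x·I − A) = x^3 - 12*x^2 + 48*x - 64 = (x - 4)^3

Eigenvalues and multiplicities (the geometric multiplicity of λ is n − rank(A − λI), which equals the number of Jordan blocks for λ):
  λ = 4: algebraic multiplicity = 3, geometric multiplicity = 2

Determining the block sizes for each eigenvalue:
  λ = 4: 2 blocks summing to 3 forces exactly one block of size 2 and the rest size 1 → block sizes [2, 1]

Assembling the blocks gives a Jordan form
J =
  [4, 1, 0]
  [0, 4, 0]
  [0, 0, 4]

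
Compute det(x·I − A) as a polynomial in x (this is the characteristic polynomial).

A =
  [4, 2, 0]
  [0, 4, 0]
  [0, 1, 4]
x^3 - 12*x^2 + 48*x - 64

Expanding det(x·I − A) (e.g. by cofactor expansion or by noting that A is similar to its Jordan form J, which has the same characteristic polynomial as A) gives
  χ_A(x) = x^3 - 12*x^2 + 48*x - 64
which factors as (x - 4)^3. The eigenvalues (with algebraic multiplicities) are λ = 4 with multiplicity 3.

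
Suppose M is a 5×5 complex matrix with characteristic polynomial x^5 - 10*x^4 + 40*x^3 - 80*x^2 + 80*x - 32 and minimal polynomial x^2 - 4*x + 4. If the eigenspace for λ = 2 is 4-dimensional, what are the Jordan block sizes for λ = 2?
Block sizes for λ = 2: [2, 1, 1, 1]

Step 1 — from the characteristic polynomial, algebraic multiplicity of λ = 2 is 5. From dim ker(M − (2)·I) = 4, there are exactly 4 Jordan blocks for λ = 2.
Step 2 — from the minimal polynomial, the factor (x − 2)^2 tells us the largest block for λ = 2 has size 2.
Step 3 — with total size 5, 4 blocks, and largest block 2, the block sizes (in nonincreasing order) are [2, 1, 1, 1].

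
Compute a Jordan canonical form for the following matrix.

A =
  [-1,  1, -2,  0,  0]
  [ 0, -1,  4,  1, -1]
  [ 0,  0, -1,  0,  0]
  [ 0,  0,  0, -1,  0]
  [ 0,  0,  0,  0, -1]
J_3(-1) ⊕ J_1(-1) ⊕ J_1(-1)

The characteristic polynomial is
  det(x·I − A) = x^5 + 5*x^4 + 10*x^3 + 10*x^2 + 5*x + 1 = (x + 1)^5

Eigenvalues and multiplicities (the geometric multiplicity of λ is n − rank(A − λI), which equals the number of Jordan blocks for λ):
  λ = -1: algebraic multiplicity = 5, geometric multiplicity = 3

Determining the block sizes for each eigenvalue:
  λ = -1: with am = 5 and gm = 3, the partition is not yet determined (e.g. several partitions of 5 into 3 parts exist). Let N = A − (-1)·I. Computing rank(N^1) = 2, rank(N^2) = 1, rank(N^3) = 0; the number of blocks of size ≥ j is rank(N^{j−1}) − rank(N^j), giving [3, 1, 1]. So we have 1 block(s) of size 3, 2 block(s) of size 1 → block sizes [3, 1, 1]

Assembling the blocks gives a Jordan form
J =
  [-1,  1,  0,  0,  0]
  [ 0, -1,  1,  0,  0]
  [ 0,  0, -1,  0,  0]
  [ 0,  0,  0, -1,  0]
  [ 0,  0,  0,  0, -1]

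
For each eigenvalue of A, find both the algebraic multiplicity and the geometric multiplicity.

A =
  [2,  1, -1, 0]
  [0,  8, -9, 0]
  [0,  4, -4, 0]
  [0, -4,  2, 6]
λ = 2: alg = 3, geom = 1; λ = 6: alg = 1, geom = 1

Step 1 — factor the characteristic polynomial to read off the algebraic multiplicities:
  χ_A(x) = (x - 6)*(x - 2)^3

Step 2 — compute geometric multiplicities via the rank-nullity identity g(λ) = n − rank(A − λI):
  rank(A − (2)·I) = 3, so dim ker(A − (2)·I) = n − 3 = 1
  rank(A − (6)·I) = 3, so dim ker(A − (6)·I) = n − 3 = 1

Summary:
  λ = 2: algebraic multiplicity = 3, geometric multiplicity = 1
  λ = 6: algebraic multiplicity = 1, geometric multiplicity = 1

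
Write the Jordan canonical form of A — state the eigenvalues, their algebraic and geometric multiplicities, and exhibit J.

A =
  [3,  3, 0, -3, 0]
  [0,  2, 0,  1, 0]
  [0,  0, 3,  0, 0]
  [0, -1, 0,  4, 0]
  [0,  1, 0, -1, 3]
J_2(3) ⊕ J_1(3) ⊕ J_1(3) ⊕ J_1(3)

The characteristic polynomial is
  det(x·I − A) = x^5 - 15*x^4 + 90*x^3 - 270*x^2 + 405*x - 243 = (x - 3)^5

Eigenvalues and multiplicities (the geometric multiplicity of λ is n − rank(A − λI), which equals the number of Jordan blocks for λ):
  λ = 3: algebraic multiplicity = 5, geometric multiplicity = 4

Determining the block sizes for each eigenvalue:
  λ = 3: 4 blocks summing to 5 forces exactly one block of size 2 and the rest size 1 → block sizes [2, 1, 1, 1]

Assembling the blocks gives a Jordan form
J =
  [3, 1, 0, 0, 0]
  [0, 3, 0, 0, 0]
  [0, 0, 3, 0, 0]
  [0, 0, 0, 3, 0]
  [0, 0, 0, 0, 3]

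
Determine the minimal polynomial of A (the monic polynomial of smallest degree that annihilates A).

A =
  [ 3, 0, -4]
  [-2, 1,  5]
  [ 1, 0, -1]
x^3 - 3*x^2 + 3*x - 1

The characteristic polynomial is χ_A(x) = (x - 1)^3, so the eigenvalues are known. The minimal polynomial is
  m_A(x) = Π_λ (x − λ)^{k_λ}
where k_λ is the size of the *largest* Jordan block for λ (equivalently, the smallest k with (A − λI)^k v = 0 for every generalised eigenvector v of λ).

  λ = 1: largest Jordan block has size 3, contributing (x − 1)^3

So m_A(x) = (x - 1)^3 = x^3 - 3*x^2 + 3*x - 1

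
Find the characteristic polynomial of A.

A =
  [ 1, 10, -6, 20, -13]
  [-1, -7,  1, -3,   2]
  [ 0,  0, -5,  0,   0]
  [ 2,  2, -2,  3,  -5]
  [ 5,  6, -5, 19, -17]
x^5 + 25*x^4 + 250*x^3 + 1250*x^2 + 3125*x + 3125

Expanding det(x·I − A) (e.g. by cofactor expansion or by noting that A is similar to its Jordan form J, which has the same characteristic polynomial as A) gives
  χ_A(x) = x^5 + 25*x^4 + 250*x^3 + 1250*x^2 + 3125*x + 3125
which factors as (x + 5)^5. The eigenvalues (with algebraic multiplicities) are λ = -5 with multiplicity 5.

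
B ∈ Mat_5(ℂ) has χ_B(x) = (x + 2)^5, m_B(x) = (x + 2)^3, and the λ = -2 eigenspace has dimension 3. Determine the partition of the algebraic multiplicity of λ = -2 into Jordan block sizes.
Block sizes for λ = -2: [3, 1, 1]

Step 1 — from the characteristic polynomial, algebraic multiplicity of λ = -2 is 5. From dim ker(B − (-2)·I) = 3, there are exactly 3 Jordan blocks for λ = -2.
Step 2 — from the minimal polynomial, the factor (x + 2)^3 tells us the largest block for λ = -2 has size 3.
Step 3 — with total size 5, 3 blocks, and largest block 3, the block sizes (in nonincreasing order) are [3, 1, 1].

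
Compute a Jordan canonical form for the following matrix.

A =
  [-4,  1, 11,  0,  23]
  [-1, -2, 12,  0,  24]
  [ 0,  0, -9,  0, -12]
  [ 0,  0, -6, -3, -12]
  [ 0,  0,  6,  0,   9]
J_3(-3) ⊕ J_1(-3) ⊕ J_1(3)

The characteristic polynomial is
  det(x·I − A) = x^5 + 9*x^4 + 18*x^3 - 54*x^2 - 243*x - 243 = (x - 3)*(x + 3)^4

Eigenvalues and multiplicities (the geometric multiplicity of λ is n − rank(A − λI), which equals the number of Jordan blocks for λ):
  λ = -3: algebraic multiplicity = 4, geometric multiplicity = 2
  λ = 3: algebraic multiplicity = 1, geometric multiplicity = 1

Determining the block sizes for each eigenvalue:
  λ = -3: with am = 4 and gm = 2, the partition is not yet determined (e.g. several partitions of 4 into 2 parts exist). Let N = A − (-3)·I. Computing rank(N^1) = 3, rank(N^2) = 2, rank(N^3) = 1; the number of blocks of size ≥ j is rank(N^{j−1}) − rank(N^j), giving [2, 1, 1]. So we have 1 block(s) of size 3, 1 block(s) of size 1 → block sizes [3, 1]
  λ = 3: one block (gm = 1), so the single block has size am = 1 → block sizes [1]

Assembling the blocks gives a Jordan form
J =
  [-3,  1,  0,  0, 0]
  [ 0, -3,  1,  0, 0]
  [ 0,  0, -3,  0, 0]
  [ 0,  0,  0, -3, 0]
  [ 0,  0,  0,  0, 3]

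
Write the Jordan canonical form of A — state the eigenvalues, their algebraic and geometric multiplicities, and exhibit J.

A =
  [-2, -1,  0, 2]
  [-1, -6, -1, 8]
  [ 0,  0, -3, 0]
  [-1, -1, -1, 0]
J_3(-3) ⊕ J_1(-2)

The characteristic polynomial is
  det(x·I − A) = x^4 + 11*x^3 + 45*x^2 + 81*x + 54 = (x + 2)*(x + 3)^3

Eigenvalues and multiplicities (the geometric multiplicity of λ is n − rank(A − λI), which equals the number of Jordan blocks for λ):
  λ = -3: algebraic multiplicity = 3, geometric multiplicity = 1
  λ = -2: algebraic multiplicity = 1, geometric multiplicity = 1

Determining the block sizes for each eigenvalue:
  λ = -3: one block (gm = 1), so the single block has size am = 3 → block sizes [3]
  λ = -2: one block (gm = 1), so the single block has size am = 1 → block sizes [1]

Assembling the blocks gives a Jordan form
J =
  [-3,  1,  0,  0]
  [ 0, -3,  1,  0]
  [ 0,  0, -3,  0]
  [ 0,  0,  0, -2]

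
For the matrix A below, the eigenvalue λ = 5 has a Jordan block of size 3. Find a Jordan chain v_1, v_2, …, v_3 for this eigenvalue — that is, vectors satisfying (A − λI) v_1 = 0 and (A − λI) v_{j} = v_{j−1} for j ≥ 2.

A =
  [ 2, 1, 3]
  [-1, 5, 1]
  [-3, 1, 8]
A Jordan chain for λ = 5 of length 3:
v_1 = (-1, 0, -1)ᵀ
v_2 = (-3, -1, -3)ᵀ
v_3 = (1, 0, 0)ᵀ

Let N = A − (5)·I. We want v_3 with N^3 v_3 = 0 but N^2 v_3 ≠ 0; then v_{j-1} := N · v_j for j = 3, …, 2.

Pick v_3 = (1, 0, 0)ᵀ.
Then v_2 = N · v_3 = (-3, -1, -3)ᵀ.
Then v_1 = N · v_2 = (-1, 0, -1)ᵀ.

Sanity check: (A − (5)·I) v_1 = (0, 0, 0)ᵀ = 0. ✓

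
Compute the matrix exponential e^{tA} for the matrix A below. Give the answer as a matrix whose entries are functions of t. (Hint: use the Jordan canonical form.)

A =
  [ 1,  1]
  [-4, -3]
e^{tA} =
  [2*t*exp(-t) + exp(-t), t*exp(-t)]
  [-4*t*exp(-t), -2*t*exp(-t) + exp(-t)]

Strategy: write A = P · J · P⁻¹ where J is a Jordan canonical form, so e^{tA} = P · e^{tJ} · P⁻¹, and e^{tJ} can be computed block-by-block.

A has Jordan form
J =
  [-1,  1]
  [ 0, -1]
(up to reordering of blocks).

Per-block formulas:
  For a 2×2 Jordan block J_2(-1): exp(t · J_2(-1)) = e^(-1t)·(I + t·N), where N is the 2×2 nilpotent shift.

After assembling e^{tJ} and conjugating by P, we get:

e^{tA} =
  [2*t*exp(-t) + exp(-t), t*exp(-t)]
  [-4*t*exp(-t), -2*t*exp(-t) + exp(-t)]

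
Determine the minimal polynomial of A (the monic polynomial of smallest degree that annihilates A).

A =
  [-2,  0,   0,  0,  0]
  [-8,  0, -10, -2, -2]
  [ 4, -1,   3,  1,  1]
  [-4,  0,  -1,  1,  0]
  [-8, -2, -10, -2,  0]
x^4 - 4*x^3 + 16*x - 16

The characteristic polynomial is χ_A(x) = (x - 2)^3*(x + 2)^2, so the eigenvalues are known. The minimal polynomial is
  m_A(x) = Π_λ (x − λ)^{k_λ}
where k_λ is the size of the *largest* Jordan block for λ (equivalently, the smallest k with (A − λI)^k v = 0 for every generalised eigenvector v of λ).

  λ = -2: largest Jordan block has size 1, contributing (x + 2)
  λ = 2: largest Jordan block has size 3, contributing (x − 2)^3

So m_A(x) = (x - 2)^3*(x + 2) = x^4 - 4*x^3 + 16*x - 16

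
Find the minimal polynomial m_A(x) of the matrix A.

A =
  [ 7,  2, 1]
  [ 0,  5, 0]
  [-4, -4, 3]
x^2 - 10*x + 25

The characteristic polynomial is χ_A(x) = (x - 5)^3, so the eigenvalues are known. The minimal polynomial is
  m_A(x) = Π_λ (x − λ)^{k_λ}
where k_λ is the size of the *largest* Jordan block for λ (equivalently, the smallest k with (A − λI)^k v = 0 for every generalised eigenvector v of λ).

  λ = 5: largest Jordan block has size 2, contributing (x − 5)^2

So m_A(x) = (x - 5)^2 = x^2 - 10*x + 25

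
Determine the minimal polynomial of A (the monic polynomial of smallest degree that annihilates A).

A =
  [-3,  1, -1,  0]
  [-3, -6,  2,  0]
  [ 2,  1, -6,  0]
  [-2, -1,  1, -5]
x^3 + 15*x^2 + 75*x + 125

The characteristic polynomial is χ_A(x) = (x + 5)^4, so the eigenvalues are known. The minimal polynomial is
  m_A(x) = Π_λ (x − λ)^{k_λ}
where k_λ is the size of the *largest* Jordan block for λ (equivalently, the smallest k with (A − λI)^k v = 0 for every generalised eigenvector v of λ).

  λ = -5: largest Jordan block has size 3, contributing (x + 5)^3

So m_A(x) = (x + 5)^3 = x^3 + 15*x^2 + 75*x + 125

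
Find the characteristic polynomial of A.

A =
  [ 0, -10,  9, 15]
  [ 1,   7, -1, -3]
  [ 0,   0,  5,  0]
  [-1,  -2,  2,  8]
x^4 - 20*x^3 + 150*x^2 - 500*x + 625

Expanding det(x·I − A) (e.g. by cofactor expansion or by noting that A is similar to its Jordan form J, which has the same characteristic polynomial as A) gives
  χ_A(x) = x^4 - 20*x^3 + 150*x^2 - 500*x + 625
which factors as (x - 5)^4. The eigenvalues (with algebraic multiplicities) are λ = 5 with multiplicity 4.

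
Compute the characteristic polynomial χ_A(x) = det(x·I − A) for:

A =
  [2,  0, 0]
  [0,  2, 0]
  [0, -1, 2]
x^3 - 6*x^2 + 12*x - 8

Expanding det(x·I − A) (e.g. by cofactor expansion or by noting that A is similar to its Jordan form J, which has the same characteristic polynomial as A) gives
  χ_A(x) = x^3 - 6*x^2 + 12*x - 8
which factors as (x - 2)^3. The eigenvalues (with algebraic multiplicities) are λ = 2 with multiplicity 3.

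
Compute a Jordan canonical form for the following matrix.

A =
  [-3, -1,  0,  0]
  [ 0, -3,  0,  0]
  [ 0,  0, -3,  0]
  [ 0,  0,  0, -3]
J_2(-3) ⊕ J_1(-3) ⊕ J_1(-3)

The characteristic polynomial is
  det(x·I − A) = x^4 + 12*x^3 + 54*x^2 + 108*x + 81 = (x + 3)^4

Eigenvalues and multiplicities (the geometric multiplicity of λ is n − rank(A − λI), which equals the number of Jordan blocks for λ):
  λ = -3: algebraic multiplicity = 4, geometric multiplicity = 3

Determining the block sizes for each eigenvalue:
  λ = -3: 3 blocks summing to 4 forces exactly one block of size 2 and the rest size 1 → block sizes [2, 1, 1]

Assembling the blocks gives a Jordan form
J =
  [-3,  1,  0,  0]
  [ 0, -3,  0,  0]
  [ 0,  0, -3,  0]
  [ 0,  0,  0, -3]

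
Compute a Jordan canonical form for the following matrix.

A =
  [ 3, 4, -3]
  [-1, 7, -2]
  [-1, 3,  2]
J_3(4)

The characteristic polynomial is
  det(x·I − A) = x^3 - 12*x^2 + 48*x - 64 = (x - 4)^3

Eigenvalues and multiplicities (the geometric multiplicity of λ is n − rank(A − λI), which equals the number of Jordan blocks for λ):
  λ = 4: algebraic multiplicity = 3, geometric multiplicity = 1

Determining the block sizes for each eigenvalue:
  λ = 4: one block (gm = 1), so the single block has size am = 3 → block sizes [3]

Assembling the blocks gives a Jordan form
J =
  [4, 1, 0]
  [0, 4, 1]
  [0, 0, 4]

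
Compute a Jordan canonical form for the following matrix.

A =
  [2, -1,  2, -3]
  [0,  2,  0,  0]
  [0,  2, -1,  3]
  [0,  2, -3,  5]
J_3(2) ⊕ J_1(2)

The characteristic polynomial is
  det(x·I − A) = x^4 - 8*x^3 + 24*x^2 - 32*x + 16 = (x - 2)^4

Eigenvalues and multiplicities (the geometric multiplicity of λ is n − rank(A − λI), which equals the number of Jordan blocks for λ):
  λ = 2: algebraic multiplicity = 4, geometric multiplicity = 2

Determining the block sizes for each eigenvalue:
  λ = 2: with am = 4 and gm = 2, the partition is not yet determined (e.g. several partitions of 4 into 2 parts exist). Let N = A − (2)·I. Computing rank(N^1) = 2, rank(N^2) = 1, rank(N^3) = 0; the number of blocks of size ≥ j is rank(N^{j−1}) − rank(N^j), giving [2, 1, 1]. So we have 1 block(s) of size 3, 1 block(s) of size 1 → block sizes [3, 1]

Assembling the blocks gives a Jordan form
J =
  [2, 1, 0, 0]
  [0, 2, 1, 0]
  [0, 0, 2, 0]
  [0, 0, 0, 2]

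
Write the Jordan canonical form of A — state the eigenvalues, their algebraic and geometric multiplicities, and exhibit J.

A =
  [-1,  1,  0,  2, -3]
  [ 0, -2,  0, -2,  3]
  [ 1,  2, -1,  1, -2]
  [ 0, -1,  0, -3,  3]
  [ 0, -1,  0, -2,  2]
J_2(-1) ⊕ J_2(-1) ⊕ J_1(-1)

The characteristic polynomial is
  det(x·I − A) = x^5 + 5*x^4 + 10*x^3 + 10*x^2 + 5*x + 1 = (x + 1)^5

Eigenvalues and multiplicities (the geometric multiplicity of λ is n − rank(A − λI), which equals the number of Jordan blocks for λ):
  λ = -1: algebraic multiplicity = 5, geometric multiplicity = 3

Determining the block sizes for each eigenvalue:
  λ = -1: with am = 5 and gm = 3, the partition is not yet determined (e.g. several partitions of 5 into 3 parts exist). Let N = A − (-1)·I. Computing rank(N^1) = 2, rank(N^2) = 0; the number of blocks of size ≥ j is rank(N^{j−1}) − rank(N^j), giving [3, 2]. So we have 2 block(s) of size 2, 1 block(s) of size 1 → block sizes [2, 2, 1]

Assembling the blocks gives a Jordan form
J =
  [-1,  1,  0,  0,  0]
  [ 0, -1,  0,  0,  0]
  [ 0,  0, -1,  1,  0]
  [ 0,  0,  0, -1,  0]
  [ 0,  0,  0,  0, -1]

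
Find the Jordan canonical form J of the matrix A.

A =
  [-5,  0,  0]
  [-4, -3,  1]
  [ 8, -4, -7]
J_2(-5) ⊕ J_1(-5)

The characteristic polynomial is
  det(x·I − A) = x^3 + 15*x^2 + 75*x + 125 = (x + 5)^3

Eigenvalues and multiplicities (the geometric multiplicity of λ is n − rank(A − λI), which equals the number of Jordan blocks for λ):
  λ = -5: algebraic multiplicity = 3, geometric multiplicity = 2

Determining the block sizes for each eigenvalue:
  λ = -5: 2 blocks summing to 3 forces exactly one block of size 2 and the rest size 1 → block sizes [2, 1]

Assembling the blocks gives a Jordan form
J =
  [-5,  1,  0]
  [ 0, -5,  0]
  [ 0,  0, -5]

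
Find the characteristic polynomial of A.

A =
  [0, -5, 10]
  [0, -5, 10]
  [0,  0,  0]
x^3 + 5*x^2

Expanding det(x·I − A) (e.g. by cofactor expansion or by noting that A is similar to its Jordan form J, which has the same characteristic polynomial as A) gives
  χ_A(x) = x^3 + 5*x^2
which factors as x^2*(x + 5). The eigenvalues (with algebraic multiplicities) are λ = -5 with multiplicity 1, λ = 0 with multiplicity 2.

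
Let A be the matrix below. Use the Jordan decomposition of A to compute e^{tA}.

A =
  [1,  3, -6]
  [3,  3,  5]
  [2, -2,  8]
e^{tA} =
  [3*t^2*exp(4*t) - 3*t*exp(4*t) + exp(4*t), 3*t*exp(4*t), 9*t^2*exp(4*t)/2 - 6*t*exp(4*t)]
  [-t^2*exp(4*t) + 3*t*exp(4*t), -t*exp(4*t) + exp(4*t), -3*t^2*exp(4*t)/2 + 5*t*exp(4*t)]
  [-2*t^2*exp(4*t) + 2*t*exp(4*t), -2*t*exp(4*t), -3*t^2*exp(4*t) + 4*t*exp(4*t) + exp(4*t)]

Strategy: write A = P · J · P⁻¹ where J is a Jordan canonical form, so e^{tA} = P · e^{tJ} · P⁻¹, and e^{tJ} can be computed block-by-block.

A has Jordan form
J =
  [4, 1, 0]
  [0, 4, 1]
  [0, 0, 4]
(up to reordering of blocks).

Per-block formulas:
  For a 3×3 Jordan block J_3(4): exp(t · J_3(4)) = e^(4t)·(I + t·N + (t^2/2)·N^2), where N is the 3×3 nilpotent shift.

After assembling e^{tJ} and conjugating by P, we get:

e^{tA} =
  [3*t^2*exp(4*t) - 3*t*exp(4*t) + exp(4*t), 3*t*exp(4*t), 9*t^2*exp(4*t)/2 - 6*t*exp(4*t)]
  [-t^2*exp(4*t) + 3*t*exp(4*t), -t*exp(4*t) + exp(4*t), -3*t^2*exp(4*t)/2 + 5*t*exp(4*t)]
  [-2*t^2*exp(4*t) + 2*t*exp(4*t), -2*t*exp(4*t), -3*t^2*exp(4*t) + 4*t*exp(4*t) + exp(4*t)]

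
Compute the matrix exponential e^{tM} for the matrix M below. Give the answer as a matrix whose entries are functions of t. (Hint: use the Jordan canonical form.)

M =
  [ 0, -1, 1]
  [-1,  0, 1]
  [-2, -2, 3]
e^{tM} =
  [-t*exp(t) + exp(t), -t*exp(t), t*exp(t)]
  [-t*exp(t), -t*exp(t) + exp(t), t*exp(t)]
  [-2*t*exp(t), -2*t*exp(t), 2*t*exp(t) + exp(t)]

Strategy: write M = P · J · P⁻¹ where J is a Jordan canonical form, so e^{tM} = P · e^{tJ} · P⁻¹, and e^{tJ} can be computed block-by-block.

M has Jordan form
J =
  [1, 1, 0]
  [0, 1, 0]
  [0, 0, 1]
(up to reordering of blocks).

Per-block formulas:
  For a 2×2 Jordan block J_2(1): exp(t · J_2(1)) = e^(1t)·(I + t·N), where N is the 2×2 nilpotent shift.
  For a 1×1 block at λ = 1: exp(t · [1]) = [e^(1t)].

After assembling e^{tJ} and conjugating by P, we get:

e^{tM} =
  [-t*exp(t) + exp(t), -t*exp(t), t*exp(t)]
  [-t*exp(t), -t*exp(t) + exp(t), t*exp(t)]
  [-2*t*exp(t), -2*t*exp(t), 2*t*exp(t) + exp(t)]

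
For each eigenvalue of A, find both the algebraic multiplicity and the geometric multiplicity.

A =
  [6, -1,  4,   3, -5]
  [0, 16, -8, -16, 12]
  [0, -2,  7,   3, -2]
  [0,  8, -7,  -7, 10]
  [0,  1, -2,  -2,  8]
λ = 6: alg = 5, geom = 2

Step 1 — factor the characteristic polynomial to read off the algebraic multiplicities:
  χ_A(x) = (x - 6)^5

Step 2 — compute geometric multiplicities via the rank-nullity identity g(λ) = n − rank(A − λI):
  rank(A − (6)·I) = 3, so dim ker(A − (6)·I) = n − 3 = 2

Summary:
  λ = 6: algebraic multiplicity = 5, geometric multiplicity = 2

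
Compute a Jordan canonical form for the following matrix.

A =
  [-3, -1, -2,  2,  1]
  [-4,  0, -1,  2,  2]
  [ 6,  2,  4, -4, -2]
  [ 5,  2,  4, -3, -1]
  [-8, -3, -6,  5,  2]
J_3(0) ⊕ J_2(0)

The characteristic polynomial is
  det(x·I − A) = x^5

Eigenvalues and multiplicities (the geometric multiplicity of λ is n − rank(A − λI), which equals the number of Jordan blocks for λ):
  λ = 0: algebraic multiplicity = 5, geometric multiplicity = 2

Determining the block sizes for each eigenvalue:
  λ = 0: with am = 5 and gm = 2, the partition is not yet determined (e.g. several partitions of 5 into 2 parts exist). Let N = A − (0)·I. Computing rank(N^1) = 3, rank(N^2) = 1, rank(N^3) = 0; the number of blocks of size ≥ j is rank(N^{j−1}) − rank(N^j), giving [2, 2, 1]. So we have 1 block(s) of size 3, 1 block(s) of size 2 → block sizes [3, 2]

Assembling the blocks gives a Jordan form
J =
  [0, 1, 0, 0, 0]
  [0, 0, 1, 0, 0]
  [0, 0, 0, 0, 0]
  [0, 0, 0, 0, 1]
  [0, 0, 0, 0, 0]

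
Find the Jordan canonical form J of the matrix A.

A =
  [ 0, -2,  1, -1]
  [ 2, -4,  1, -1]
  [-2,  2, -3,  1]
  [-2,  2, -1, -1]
J_2(-2) ⊕ J_1(-2) ⊕ J_1(-2)

The characteristic polynomial is
  det(x·I − A) = x^4 + 8*x^3 + 24*x^2 + 32*x + 16 = (x + 2)^4

Eigenvalues and multiplicities (the geometric multiplicity of λ is n − rank(A − λI), which equals the number of Jordan blocks for λ):
  λ = -2: algebraic multiplicity = 4, geometric multiplicity = 3

Determining the block sizes for each eigenvalue:
  λ = -2: 3 blocks summing to 4 forces exactly one block of size 2 and the rest size 1 → block sizes [2, 1, 1]

Assembling the blocks gives a Jordan form
J =
  [-2,  1,  0,  0]
  [ 0, -2,  0,  0]
  [ 0,  0, -2,  0]
  [ 0,  0,  0, -2]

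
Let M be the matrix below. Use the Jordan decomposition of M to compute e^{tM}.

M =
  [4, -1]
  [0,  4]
e^{tM} =
  [exp(4*t), -t*exp(4*t)]
  [0, exp(4*t)]

Strategy: write M = P · J · P⁻¹ where J is a Jordan canonical form, so e^{tM} = P · e^{tJ} · P⁻¹, and e^{tJ} can be computed block-by-block.

M has Jordan form
J =
  [4, 1]
  [0, 4]
(up to reordering of blocks).

Per-block formulas:
  For a 2×2 Jordan block J_2(4): exp(t · J_2(4)) = e^(4t)·(I + t·N), where N is the 2×2 nilpotent shift.

After assembling e^{tJ} and conjugating by P, we get:

e^{tM} =
  [exp(4*t), -t*exp(4*t)]
  [0, exp(4*t)]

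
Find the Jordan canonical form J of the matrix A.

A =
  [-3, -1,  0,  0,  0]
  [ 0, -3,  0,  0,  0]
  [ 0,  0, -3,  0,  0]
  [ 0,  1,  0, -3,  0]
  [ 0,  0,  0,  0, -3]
J_2(-3) ⊕ J_1(-3) ⊕ J_1(-3) ⊕ J_1(-3)

The characteristic polynomial is
  det(x·I − A) = x^5 + 15*x^4 + 90*x^3 + 270*x^2 + 405*x + 243 = (x + 3)^5

Eigenvalues and multiplicities (the geometric multiplicity of λ is n − rank(A − λI), which equals the number of Jordan blocks for λ):
  λ = -3: algebraic multiplicity = 5, geometric multiplicity = 4

Determining the block sizes for each eigenvalue:
  λ = -3: 4 blocks summing to 5 forces exactly one block of size 2 and the rest size 1 → block sizes [2, 1, 1, 1]

Assembling the blocks gives a Jordan form
J =
  [-3,  1,  0,  0,  0]
  [ 0, -3,  0,  0,  0]
  [ 0,  0, -3,  0,  0]
  [ 0,  0,  0, -3,  0]
  [ 0,  0,  0,  0, -3]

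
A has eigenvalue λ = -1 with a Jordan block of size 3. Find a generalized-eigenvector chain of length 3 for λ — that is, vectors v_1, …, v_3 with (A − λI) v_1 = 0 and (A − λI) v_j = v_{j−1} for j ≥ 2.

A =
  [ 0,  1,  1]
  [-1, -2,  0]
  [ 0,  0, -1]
A Jordan chain for λ = -1 of length 3:
v_1 = (1, -1, 0)ᵀ
v_2 = (1, 0, 0)ᵀ
v_3 = (0, 0, 1)ᵀ

Let N = A − (-1)·I. We want v_3 with N^3 v_3 = 0 but N^2 v_3 ≠ 0; then v_{j-1} := N · v_j for j = 3, …, 2.

Pick v_3 = (0, 0, 1)ᵀ.
Then v_2 = N · v_3 = (1, 0, 0)ᵀ.
Then v_1 = N · v_2 = (1, -1, 0)ᵀ.

Sanity check: (A − (-1)·I) v_1 = (0, 0, 0)ᵀ = 0. ✓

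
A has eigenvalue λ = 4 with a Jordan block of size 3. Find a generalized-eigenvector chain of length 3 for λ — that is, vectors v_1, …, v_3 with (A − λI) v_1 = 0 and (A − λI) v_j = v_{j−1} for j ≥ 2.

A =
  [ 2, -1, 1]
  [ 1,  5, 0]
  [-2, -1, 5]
A Jordan chain for λ = 4 of length 3:
v_1 = (1, -1, 1)ᵀ
v_2 = (-2, 1, -2)ᵀ
v_3 = (1, 0, 0)ᵀ

Let N = A − (4)·I. We want v_3 with N^3 v_3 = 0 but N^2 v_3 ≠ 0; then v_{j-1} := N · v_j for j = 3, …, 2.

Pick v_3 = (1, 0, 0)ᵀ.
Then v_2 = N · v_3 = (-2, 1, -2)ᵀ.
Then v_1 = N · v_2 = (1, -1, 1)ᵀ.

Sanity check: (A − (4)·I) v_1 = (0, 0, 0)ᵀ = 0. ✓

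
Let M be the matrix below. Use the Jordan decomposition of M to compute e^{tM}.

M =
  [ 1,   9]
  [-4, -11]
e^{tM} =
  [6*t*exp(-5*t) + exp(-5*t), 9*t*exp(-5*t)]
  [-4*t*exp(-5*t), -6*t*exp(-5*t) + exp(-5*t)]

Strategy: write M = P · J · P⁻¹ where J is a Jordan canonical form, so e^{tM} = P · e^{tJ} · P⁻¹, and e^{tJ} can be computed block-by-block.

M has Jordan form
J =
  [-5,  1]
  [ 0, -5]
(up to reordering of blocks).

Per-block formulas:
  For a 2×2 Jordan block J_2(-5): exp(t · J_2(-5)) = e^(-5t)·(I + t·N), where N is the 2×2 nilpotent shift.

After assembling e^{tJ} and conjugating by P, we get:

e^{tM} =
  [6*t*exp(-5*t) + exp(-5*t), 9*t*exp(-5*t)]
  [-4*t*exp(-5*t), -6*t*exp(-5*t) + exp(-5*t)]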